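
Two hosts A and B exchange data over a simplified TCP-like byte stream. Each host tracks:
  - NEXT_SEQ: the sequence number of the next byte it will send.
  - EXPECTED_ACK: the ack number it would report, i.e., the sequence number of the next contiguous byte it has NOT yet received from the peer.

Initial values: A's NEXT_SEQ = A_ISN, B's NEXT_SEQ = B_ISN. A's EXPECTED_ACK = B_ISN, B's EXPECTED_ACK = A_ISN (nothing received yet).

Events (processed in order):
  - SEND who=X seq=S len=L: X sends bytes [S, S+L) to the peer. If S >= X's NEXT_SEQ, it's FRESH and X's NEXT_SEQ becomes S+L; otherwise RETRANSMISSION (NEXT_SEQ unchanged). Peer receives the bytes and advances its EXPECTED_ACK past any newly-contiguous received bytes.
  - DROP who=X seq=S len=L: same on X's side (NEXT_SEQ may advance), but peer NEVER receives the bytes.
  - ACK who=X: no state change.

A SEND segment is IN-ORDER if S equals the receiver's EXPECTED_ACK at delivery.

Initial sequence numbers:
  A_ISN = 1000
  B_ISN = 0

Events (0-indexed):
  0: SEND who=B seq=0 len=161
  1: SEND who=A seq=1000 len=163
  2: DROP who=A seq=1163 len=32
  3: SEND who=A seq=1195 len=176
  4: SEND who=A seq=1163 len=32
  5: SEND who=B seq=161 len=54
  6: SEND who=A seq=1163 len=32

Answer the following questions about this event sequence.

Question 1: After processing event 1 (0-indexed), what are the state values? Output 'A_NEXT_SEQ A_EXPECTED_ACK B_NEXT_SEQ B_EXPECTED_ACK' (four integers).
After event 0: A_seq=1000 A_ack=161 B_seq=161 B_ack=1000
After event 1: A_seq=1163 A_ack=161 B_seq=161 B_ack=1163

1163 161 161 1163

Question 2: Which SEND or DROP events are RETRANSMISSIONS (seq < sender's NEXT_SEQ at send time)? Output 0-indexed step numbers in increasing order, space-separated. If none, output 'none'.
Step 0: SEND seq=0 -> fresh
Step 1: SEND seq=1000 -> fresh
Step 2: DROP seq=1163 -> fresh
Step 3: SEND seq=1195 -> fresh
Step 4: SEND seq=1163 -> retransmit
Step 5: SEND seq=161 -> fresh
Step 6: SEND seq=1163 -> retransmit

Answer: 4 6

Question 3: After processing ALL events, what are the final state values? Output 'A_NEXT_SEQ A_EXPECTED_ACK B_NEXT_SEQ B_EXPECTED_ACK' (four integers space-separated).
After event 0: A_seq=1000 A_ack=161 B_seq=161 B_ack=1000
After event 1: A_seq=1163 A_ack=161 B_seq=161 B_ack=1163
After event 2: A_seq=1195 A_ack=161 B_seq=161 B_ack=1163
After event 3: A_seq=1371 A_ack=161 B_seq=161 B_ack=1163
After event 4: A_seq=1371 A_ack=161 B_seq=161 B_ack=1371
After event 5: A_seq=1371 A_ack=215 B_seq=215 B_ack=1371
After event 6: A_seq=1371 A_ack=215 B_seq=215 B_ack=1371

Answer: 1371 215 215 1371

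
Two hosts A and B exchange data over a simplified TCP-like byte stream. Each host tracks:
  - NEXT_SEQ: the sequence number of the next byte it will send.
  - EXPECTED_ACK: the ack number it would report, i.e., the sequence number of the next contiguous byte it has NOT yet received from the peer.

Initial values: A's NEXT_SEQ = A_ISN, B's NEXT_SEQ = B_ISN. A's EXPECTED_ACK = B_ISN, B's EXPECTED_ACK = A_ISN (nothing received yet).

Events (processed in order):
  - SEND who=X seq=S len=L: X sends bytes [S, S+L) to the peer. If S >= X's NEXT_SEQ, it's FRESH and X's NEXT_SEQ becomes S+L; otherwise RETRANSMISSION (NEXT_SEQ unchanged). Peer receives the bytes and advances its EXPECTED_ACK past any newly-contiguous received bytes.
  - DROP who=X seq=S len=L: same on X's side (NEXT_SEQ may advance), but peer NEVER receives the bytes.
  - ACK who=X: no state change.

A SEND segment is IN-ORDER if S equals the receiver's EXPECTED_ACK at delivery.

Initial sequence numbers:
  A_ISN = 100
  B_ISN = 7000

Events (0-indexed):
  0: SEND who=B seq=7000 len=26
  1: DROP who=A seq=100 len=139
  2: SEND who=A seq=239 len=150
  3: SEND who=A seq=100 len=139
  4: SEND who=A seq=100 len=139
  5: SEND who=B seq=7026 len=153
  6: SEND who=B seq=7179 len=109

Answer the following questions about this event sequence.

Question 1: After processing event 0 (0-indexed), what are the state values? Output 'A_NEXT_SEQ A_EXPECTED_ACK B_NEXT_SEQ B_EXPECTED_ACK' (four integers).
After event 0: A_seq=100 A_ack=7026 B_seq=7026 B_ack=100

100 7026 7026 100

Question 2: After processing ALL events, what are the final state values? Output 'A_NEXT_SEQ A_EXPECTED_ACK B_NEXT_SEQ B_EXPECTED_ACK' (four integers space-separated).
Answer: 389 7288 7288 389

Derivation:
After event 0: A_seq=100 A_ack=7026 B_seq=7026 B_ack=100
After event 1: A_seq=239 A_ack=7026 B_seq=7026 B_ack=100
After event 2: A_seq=389 A_ack=7026 B_seq=7026 B_ack=100
After event 3: A_seq=389 A_ack=7026 B_seq=7026 B_ack=389
After event 4: A_seq=389 A_ack=7026 B_seq=7026 B_ack=389
After event 5: A_seq=389 A_ack=7179 B_seq=7179 B_ack=389
After event 6: A_seq=389 A_ack=7288 B_seq=7288 B_ack=389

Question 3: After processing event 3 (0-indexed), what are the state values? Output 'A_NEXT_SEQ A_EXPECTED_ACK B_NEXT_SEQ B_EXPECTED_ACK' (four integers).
After event 0: A_seq=100 A_ack=7026 B_seq=7026 B_ack=100
After event 1: A_seq=239 A_ack=7026 B_seq=7026 B_ack=100
After event 2: A_seq=389 A_ack=7026 B_seq=7026 B_ack=100
After event 3: A_seq=389 A_ack=7026 B_seq=7026 B_ack=389

389 7026 7026 389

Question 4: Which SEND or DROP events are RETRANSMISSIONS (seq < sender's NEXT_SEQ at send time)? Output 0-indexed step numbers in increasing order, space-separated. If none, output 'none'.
Step 0: SEND seq=7000 -> fresh
Step 1: DROP seq=100 -> fresh
Step 2: SEND seq=239 -> fresh
Step 3: SEND seq=100 -> retransmit
Step 4: SEND seq=100 -> retransmit
Step 5: SEND seq=7026 -> fresh
Step 6: SEND seq=7179 -> fresh

Answer: 3 4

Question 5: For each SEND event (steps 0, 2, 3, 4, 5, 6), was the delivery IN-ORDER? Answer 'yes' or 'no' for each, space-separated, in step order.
Answer: yes no yes no yes yes

Derivation:
Step 0: SEND seq=7000 -> in-order
Step 2: SEND seq=239 -> out-of-order
Step 3: SEND seq=100 -> in-order
Step 4: SEND seq=100 -> out-of-order
Step 5: SEND seq=7026 -> in-order
Step 6: SEND seq=7179 -> in-order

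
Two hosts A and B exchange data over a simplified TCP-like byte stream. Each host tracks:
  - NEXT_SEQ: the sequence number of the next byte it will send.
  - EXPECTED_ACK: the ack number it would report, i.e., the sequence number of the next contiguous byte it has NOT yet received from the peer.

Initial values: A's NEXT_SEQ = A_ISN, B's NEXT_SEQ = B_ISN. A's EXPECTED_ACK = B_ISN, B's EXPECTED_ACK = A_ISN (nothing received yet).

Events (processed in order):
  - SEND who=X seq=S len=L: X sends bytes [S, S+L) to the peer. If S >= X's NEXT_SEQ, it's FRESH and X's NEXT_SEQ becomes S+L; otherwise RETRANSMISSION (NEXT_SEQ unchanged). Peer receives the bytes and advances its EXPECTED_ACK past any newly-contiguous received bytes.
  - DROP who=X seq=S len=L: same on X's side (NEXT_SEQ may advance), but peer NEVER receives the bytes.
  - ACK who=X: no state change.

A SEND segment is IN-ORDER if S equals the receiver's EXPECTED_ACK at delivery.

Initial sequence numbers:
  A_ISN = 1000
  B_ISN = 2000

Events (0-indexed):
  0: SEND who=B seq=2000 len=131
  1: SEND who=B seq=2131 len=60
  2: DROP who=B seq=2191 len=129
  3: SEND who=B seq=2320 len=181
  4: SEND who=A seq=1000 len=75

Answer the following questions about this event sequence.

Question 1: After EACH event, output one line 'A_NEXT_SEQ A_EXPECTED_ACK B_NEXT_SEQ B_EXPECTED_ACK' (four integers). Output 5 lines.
1000 2131 2131 1000
1000 2191 2191 1000
1000 2191 2320 1000
1000 2191 2501 1000
1075 2191 2501 1075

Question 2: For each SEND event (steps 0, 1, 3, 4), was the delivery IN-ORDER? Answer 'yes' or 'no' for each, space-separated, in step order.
Step 0: SEND seq=2000 -> in-order
Step 1: SEND seq=2131 -> in-order
Step 3: SEND seq=2320 -> out-of-order
Step 4: SEND seq=1000 -> in-order

Answer: yes yes no yes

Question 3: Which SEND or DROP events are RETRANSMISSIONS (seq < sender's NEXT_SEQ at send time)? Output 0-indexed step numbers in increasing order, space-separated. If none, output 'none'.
Answer: none

Derivation:
Step 0: SEND seq=2000 -> fresh
Step 1: SEND seq=2131 -> fresh
Step 2: DROP seq=2191 -> fresh
Step 3: SEND seq=2320 -> fresh
Step 4: SEND seq=1000 -> fresh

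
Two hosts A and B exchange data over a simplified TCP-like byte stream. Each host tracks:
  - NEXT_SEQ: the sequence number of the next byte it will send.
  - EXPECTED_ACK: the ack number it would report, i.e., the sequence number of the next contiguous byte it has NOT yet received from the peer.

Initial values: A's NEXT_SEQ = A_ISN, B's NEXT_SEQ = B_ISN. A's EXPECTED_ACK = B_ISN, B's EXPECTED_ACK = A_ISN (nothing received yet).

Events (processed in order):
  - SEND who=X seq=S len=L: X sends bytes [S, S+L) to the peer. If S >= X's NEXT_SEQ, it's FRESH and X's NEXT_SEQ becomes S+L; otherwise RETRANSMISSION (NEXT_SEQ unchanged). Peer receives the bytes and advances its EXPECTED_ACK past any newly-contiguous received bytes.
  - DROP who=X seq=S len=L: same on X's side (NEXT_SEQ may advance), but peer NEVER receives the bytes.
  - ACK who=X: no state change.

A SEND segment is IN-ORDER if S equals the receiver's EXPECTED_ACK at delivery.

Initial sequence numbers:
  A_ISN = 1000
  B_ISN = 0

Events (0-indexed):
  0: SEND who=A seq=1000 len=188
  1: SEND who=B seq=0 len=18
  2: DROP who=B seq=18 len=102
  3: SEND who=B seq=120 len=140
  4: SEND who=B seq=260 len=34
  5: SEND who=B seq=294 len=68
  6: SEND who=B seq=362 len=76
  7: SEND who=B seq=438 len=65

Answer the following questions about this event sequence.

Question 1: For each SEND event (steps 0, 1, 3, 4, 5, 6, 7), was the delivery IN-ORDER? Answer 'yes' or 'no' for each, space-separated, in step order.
Step 0: SEND seq=1000 -> in-order
Step 1: SEND seq=0 -> in-order
Step 3: SEND seq=120 -> out-of-order
Step 4: SEND seq=260 -> out-of-order
Step 5: SEND seq=294 -> out-of-order
Step 6: SEND seq=362 -> out-of-order
Step 7: SEND seq=438 -> out-of-order

Answer: yes yes no no no no no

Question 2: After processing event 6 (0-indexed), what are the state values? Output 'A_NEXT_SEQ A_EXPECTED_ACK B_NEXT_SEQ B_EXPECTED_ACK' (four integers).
After event 0: A_seq=1188 A_ack=0 B_seq=0 B_ack=1188
After event 1: A_seq=1188 A_ack=18 B_seq=18 B_ack=1188
After event 2: A_seq=1188 A_ack=18 B_seq=120 B_ack=1188
After event 3: A_seq=1188 A_ack=18 B_seq=260 B_ack=1188
After event 4: A_seq=1188 A_ack=18 B_seq=294 B_ack=1188
After event 5: A_seq=1188 A_ack=18 B_seq=362 B_ack=1188
After event 6: A_seq=1188 A_ack=18 B_seq=438 B_ack=1188

1188 18 438 1188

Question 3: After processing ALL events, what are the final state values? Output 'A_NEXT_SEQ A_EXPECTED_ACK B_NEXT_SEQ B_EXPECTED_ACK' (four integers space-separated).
After event 0: A_seq=1188 A_ack=0 B_seq=0 B_ack=1188
After event 1: A_seq=1188 A_ack=18 B_seq=18 B_ack=1188
After event 2: A_seq=1188 A_ack=18 B_seq=120 B_ack=1188
After event 3: A_seq=1188 A_ack=18 B_seq=260 B_ack=1188
After event 4: A_seq=1188 A_ack=18 B_seq=294 B_ack=1188
After event 5: A_seq=1188 A_ack=18 B_seq=362 B_ack=1188
After event 6: A_seq=1188 A_ack=18 B_seq=438 B_ack=1188
After event 7: A_seq=1188 A_ack=18 B_seq=503 B_ack=1188

Answer: 1188 18 503 1188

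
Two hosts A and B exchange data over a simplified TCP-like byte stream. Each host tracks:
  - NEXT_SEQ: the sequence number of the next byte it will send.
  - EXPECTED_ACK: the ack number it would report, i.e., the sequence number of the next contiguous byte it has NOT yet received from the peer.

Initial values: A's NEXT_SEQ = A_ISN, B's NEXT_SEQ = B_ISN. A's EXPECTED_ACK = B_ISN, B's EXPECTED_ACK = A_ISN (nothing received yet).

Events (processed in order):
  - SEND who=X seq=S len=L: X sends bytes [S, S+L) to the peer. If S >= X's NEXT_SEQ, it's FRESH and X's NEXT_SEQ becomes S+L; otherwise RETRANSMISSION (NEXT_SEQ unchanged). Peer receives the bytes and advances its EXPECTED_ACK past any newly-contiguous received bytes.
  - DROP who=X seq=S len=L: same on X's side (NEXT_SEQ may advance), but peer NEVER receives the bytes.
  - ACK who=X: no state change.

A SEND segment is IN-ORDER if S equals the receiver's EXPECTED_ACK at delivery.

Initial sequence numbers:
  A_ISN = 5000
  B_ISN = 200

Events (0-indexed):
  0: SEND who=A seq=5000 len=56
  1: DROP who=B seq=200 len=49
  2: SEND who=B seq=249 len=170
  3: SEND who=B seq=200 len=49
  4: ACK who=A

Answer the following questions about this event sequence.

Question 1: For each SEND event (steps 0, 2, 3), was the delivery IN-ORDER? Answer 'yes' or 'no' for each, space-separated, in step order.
Answer: yes no yes

Derivation:
Step 0: SEND seq=5000 -> in-order
Step 2: SEND seq=249 -> out-of-order
Step 3: SEND seq=200 -> in-order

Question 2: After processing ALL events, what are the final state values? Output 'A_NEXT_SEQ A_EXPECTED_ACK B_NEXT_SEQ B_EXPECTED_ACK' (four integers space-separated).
Answer: 5056 419 419 5056

Derivation:
After event 0: A_seq=5056 A_ack=200 B_seq=200 B_ack=5056
After event 1: A_seq=5056 A_ack=200 B_seq=249 B_ack=5056
After event 2: A_seq=5056 A_ack=200 B_seq=419 B_ack=5056
After event 3: A_seq=5056 A_ack=419 B_seq=419 B_ack=5056
After event 4: A_seq=5056 A_ack=419 B_seq=419 B_ack=5056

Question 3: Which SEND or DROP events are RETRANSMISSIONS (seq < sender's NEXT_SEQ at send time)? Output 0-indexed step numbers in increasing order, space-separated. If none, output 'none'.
Answer: 3

Derivation:
Step 0: SEND seq=5000 -> fresh
Step 1: DROP seq=200 -> fresh
Step 2: SEND seq=249 -> fresh
Step 3: SEND seq=200 -> retransmit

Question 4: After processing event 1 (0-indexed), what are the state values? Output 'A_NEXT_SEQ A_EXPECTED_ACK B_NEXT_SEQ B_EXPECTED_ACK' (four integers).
After event 0: A_seq=5056 A_ack=200 B_seq=200 B_ack=5056
After event 1: A_seq=5056 A_ack=200 B_seq=249 B_ack=5056

5056 200 249 5056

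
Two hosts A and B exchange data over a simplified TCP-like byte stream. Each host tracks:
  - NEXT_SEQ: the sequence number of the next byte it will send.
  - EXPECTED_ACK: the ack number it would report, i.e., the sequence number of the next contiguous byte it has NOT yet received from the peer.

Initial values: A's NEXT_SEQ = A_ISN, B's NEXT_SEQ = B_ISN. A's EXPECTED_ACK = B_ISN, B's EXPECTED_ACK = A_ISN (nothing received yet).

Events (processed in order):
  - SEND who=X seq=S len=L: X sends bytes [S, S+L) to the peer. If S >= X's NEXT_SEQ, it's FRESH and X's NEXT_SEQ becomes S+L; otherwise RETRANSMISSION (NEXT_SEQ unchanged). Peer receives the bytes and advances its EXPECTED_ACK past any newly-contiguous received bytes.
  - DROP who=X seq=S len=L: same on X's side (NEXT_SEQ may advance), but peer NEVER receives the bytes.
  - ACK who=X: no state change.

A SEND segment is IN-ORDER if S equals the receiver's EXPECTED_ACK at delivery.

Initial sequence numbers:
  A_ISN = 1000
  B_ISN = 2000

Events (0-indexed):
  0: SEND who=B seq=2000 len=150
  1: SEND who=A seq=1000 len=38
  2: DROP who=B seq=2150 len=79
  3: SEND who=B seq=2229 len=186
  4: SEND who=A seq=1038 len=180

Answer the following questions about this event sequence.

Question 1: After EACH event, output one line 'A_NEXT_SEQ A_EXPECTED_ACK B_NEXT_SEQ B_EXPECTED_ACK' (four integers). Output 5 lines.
1000 2150 2150 1000
1038 2150 2150 1038
1038 2150 2229 1038
1038 2150 2415 1038
1218 2150 2415 1218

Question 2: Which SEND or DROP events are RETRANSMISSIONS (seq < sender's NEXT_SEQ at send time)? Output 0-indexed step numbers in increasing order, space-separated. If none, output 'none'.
Answer: none

Derivation:
Step 0: SEND seq=2000 -> fresh
Step 1: SEND seq=1000 -> fresh
Step 2: DROP seq=2150 -> fresh
Step 3: SEND seq=2229 -> fresh
Step 4: SEND seq=1038 -> fresh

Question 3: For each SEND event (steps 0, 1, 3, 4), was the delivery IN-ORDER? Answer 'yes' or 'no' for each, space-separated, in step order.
Step 0: SEND seq=2000 -> in-order
Step 1: SEND seq=1000 -> in-order
Step 3: SEND seq=2229 -> out-of-order
Step 4: SEND seq=1038 -> in-order

Answer: yes yes no yes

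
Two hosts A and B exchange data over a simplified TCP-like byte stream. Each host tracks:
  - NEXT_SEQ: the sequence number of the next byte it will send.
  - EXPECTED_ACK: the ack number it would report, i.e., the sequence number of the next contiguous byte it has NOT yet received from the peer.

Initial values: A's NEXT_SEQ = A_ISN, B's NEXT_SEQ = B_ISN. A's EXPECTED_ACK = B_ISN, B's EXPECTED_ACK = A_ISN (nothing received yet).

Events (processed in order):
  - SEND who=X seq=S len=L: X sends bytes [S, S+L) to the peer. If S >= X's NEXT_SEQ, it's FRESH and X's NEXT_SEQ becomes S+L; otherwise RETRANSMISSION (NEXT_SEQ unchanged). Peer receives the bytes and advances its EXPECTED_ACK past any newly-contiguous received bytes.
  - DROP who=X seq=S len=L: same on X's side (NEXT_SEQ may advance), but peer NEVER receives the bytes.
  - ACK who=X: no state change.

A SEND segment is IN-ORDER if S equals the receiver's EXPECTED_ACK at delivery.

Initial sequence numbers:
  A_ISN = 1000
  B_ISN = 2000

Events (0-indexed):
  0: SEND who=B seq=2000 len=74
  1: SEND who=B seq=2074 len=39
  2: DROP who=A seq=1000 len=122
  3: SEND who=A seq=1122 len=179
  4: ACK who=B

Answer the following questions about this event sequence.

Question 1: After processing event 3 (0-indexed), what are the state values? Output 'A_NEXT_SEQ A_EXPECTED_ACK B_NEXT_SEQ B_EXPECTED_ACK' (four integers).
After event 0: A_seq=1000 A_ack=2074 B_seq=2074 B_ack=1000
After event 1: A_seq=1000 A_ack=2113 B_seq=2113 B_ack=1000
After event 2: A_seq=1122 A_ack=2113 B_seq=2113 B_ack=1000
After event 3: A_seq=1301 A_ack=2113 B_seq=2113 B_ack=1000

1301 2113 2113 1000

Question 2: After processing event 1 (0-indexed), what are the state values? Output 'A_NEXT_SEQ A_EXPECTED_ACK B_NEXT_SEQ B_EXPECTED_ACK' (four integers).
After event 0: A_seq=1000 A_ack=2074 B_seq=2074 B_ack=1000
After event 1: A_seq=1000 A_ack=2113 B_seq=2113 B_ack=1000

1000 2113 2113 1000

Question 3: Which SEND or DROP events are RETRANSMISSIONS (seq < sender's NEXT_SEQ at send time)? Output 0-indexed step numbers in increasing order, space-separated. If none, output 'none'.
Step 0: SEND seq=2000 -> fresh
Step 1: SEND seq=2074 -> fresh
Step 2: DROP seq=1000 -> fresh
Step 3: SEND seq=1122 -> fresh

Answer: none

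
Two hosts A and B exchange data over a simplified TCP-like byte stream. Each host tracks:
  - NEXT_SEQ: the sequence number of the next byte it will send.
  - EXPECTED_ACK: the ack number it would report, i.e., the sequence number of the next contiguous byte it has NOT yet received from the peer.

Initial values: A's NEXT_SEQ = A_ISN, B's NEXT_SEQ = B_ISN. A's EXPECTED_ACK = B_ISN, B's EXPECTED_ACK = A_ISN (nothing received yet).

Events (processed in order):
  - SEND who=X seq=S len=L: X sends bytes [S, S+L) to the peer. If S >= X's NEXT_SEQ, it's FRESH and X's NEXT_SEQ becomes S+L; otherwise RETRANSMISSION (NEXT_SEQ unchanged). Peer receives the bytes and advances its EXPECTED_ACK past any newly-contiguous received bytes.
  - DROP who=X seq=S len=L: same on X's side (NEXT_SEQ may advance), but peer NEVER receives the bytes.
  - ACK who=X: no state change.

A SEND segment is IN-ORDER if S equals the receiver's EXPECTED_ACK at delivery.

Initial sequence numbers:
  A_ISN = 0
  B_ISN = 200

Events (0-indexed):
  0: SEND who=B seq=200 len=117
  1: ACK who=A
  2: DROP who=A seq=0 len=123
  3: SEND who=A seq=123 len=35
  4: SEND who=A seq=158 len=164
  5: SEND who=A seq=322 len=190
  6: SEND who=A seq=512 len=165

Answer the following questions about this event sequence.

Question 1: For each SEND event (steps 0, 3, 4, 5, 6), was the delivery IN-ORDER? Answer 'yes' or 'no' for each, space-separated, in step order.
Step 0: SEND seq=200 -> in-order
Step 3: SEND seq=123 -> out-of-order
Step 4: SEND seq=158 -> out-of-order
Step 5: SEND seq=322 -> out-of-order
Step 6: SEND seq=512 -> out-of-order

Answer: yes no no no no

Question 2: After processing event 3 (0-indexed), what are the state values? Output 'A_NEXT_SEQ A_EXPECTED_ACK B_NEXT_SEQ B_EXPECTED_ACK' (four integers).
After event 0: A_seq=0 A_ack=317 B_seq=317 B_ack=0
After event 1: A_seq=0 A_ack=317 B_seq=317 B_ack=0
After event 2: A_seq=123 A_ack=317 B_seq=317 B_ack=0
After event 3: A_seq=158 A_ack=317 B_seq=317 B_ack=0

158 317 317 0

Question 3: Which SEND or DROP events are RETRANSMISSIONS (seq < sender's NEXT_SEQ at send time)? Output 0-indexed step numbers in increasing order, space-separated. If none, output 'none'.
Step 0: SEND seq=200 -> fresh
Step 2: DROP seq=0 -> fresh
Step 3: SEND seq=123 -> fresh
Step 4: SEND seq=158 -> fresh
Step 5: SEND seq=322 -> fresh
Step 6: SEND seq=512 -> fresh

Answer: none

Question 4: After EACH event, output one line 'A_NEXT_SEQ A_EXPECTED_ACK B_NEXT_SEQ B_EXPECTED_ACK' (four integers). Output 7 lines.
0 317 317 0
0 317 317 0
123 317 317 0
158 317 317 0
322 317 317 0
512 317 317 0
677 317 317 0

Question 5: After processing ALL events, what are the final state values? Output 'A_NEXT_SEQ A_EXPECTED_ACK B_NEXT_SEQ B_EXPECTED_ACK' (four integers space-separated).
After event 0: A_seq=0 A_ack=317 B_seq=317 B_ack=0
After event 1: A_seq=0 A_ack=317 B_seq=317 B_ack=0
After event 2: A_seq=123 A_ack=317 B_seq=317 B_ack=0
After event 3: A_seq=158 A_ack=317 B_seq=317 B_ack=0
After event 4: A_seq=322 A_ack=317 B_seq=317 B_ack=0
After event 5: A_seq=512 A_ack=317 B_seq=317 B_ack=0
After event 6: A_seq=677 A_ack=317 B_seq=317 B_ack=0

Answer: 677 317 317 0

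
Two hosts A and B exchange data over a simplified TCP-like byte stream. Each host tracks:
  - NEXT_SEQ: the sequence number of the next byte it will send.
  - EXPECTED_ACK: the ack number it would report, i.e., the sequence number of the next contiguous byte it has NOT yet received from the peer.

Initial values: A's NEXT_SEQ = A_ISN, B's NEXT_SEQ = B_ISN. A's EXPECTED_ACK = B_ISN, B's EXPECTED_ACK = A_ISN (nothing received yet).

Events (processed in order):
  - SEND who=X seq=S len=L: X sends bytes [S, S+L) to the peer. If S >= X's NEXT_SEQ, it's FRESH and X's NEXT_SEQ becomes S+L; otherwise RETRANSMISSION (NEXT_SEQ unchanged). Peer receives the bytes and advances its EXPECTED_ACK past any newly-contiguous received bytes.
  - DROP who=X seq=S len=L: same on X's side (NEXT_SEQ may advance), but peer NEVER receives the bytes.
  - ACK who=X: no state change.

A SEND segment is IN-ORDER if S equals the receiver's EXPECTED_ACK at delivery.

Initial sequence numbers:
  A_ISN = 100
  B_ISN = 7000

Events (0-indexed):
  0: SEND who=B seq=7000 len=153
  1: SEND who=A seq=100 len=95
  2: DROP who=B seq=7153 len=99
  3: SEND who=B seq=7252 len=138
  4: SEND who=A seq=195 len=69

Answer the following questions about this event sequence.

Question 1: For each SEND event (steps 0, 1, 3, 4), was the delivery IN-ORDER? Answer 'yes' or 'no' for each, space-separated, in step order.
Answer: yes yes no yes

Derivation:
Step 0: SEND seq=7000 -> in-order
Step 1: SEND seq=100 -> in-order
Step 3: SEND seq=7252 -> out-of-order
Step 4: SEND seq=195 -> in-order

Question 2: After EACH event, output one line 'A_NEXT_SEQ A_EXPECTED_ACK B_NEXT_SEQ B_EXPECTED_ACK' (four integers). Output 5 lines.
100 7153 7153 100
195 7153 7153 195
195 7153 7252 195
195 7153 7390 195
264 7153 7390 264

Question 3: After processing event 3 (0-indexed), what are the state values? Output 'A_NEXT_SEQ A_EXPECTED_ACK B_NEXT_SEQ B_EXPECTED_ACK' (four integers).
After event 0: A_seq=100 A_ack=7153 B_seq=7153 B_ack=100
After event 1: A_seq=195 A_ack=7153 B_seq=7153 B_ack=195
After event 2: A_seq=195 A_ack=7153 B_seq=7252 B_ack=195
After event 3: A_seq=195 A_ack=7153 B_seq=7390 B_ack=195

195 7153 7390 195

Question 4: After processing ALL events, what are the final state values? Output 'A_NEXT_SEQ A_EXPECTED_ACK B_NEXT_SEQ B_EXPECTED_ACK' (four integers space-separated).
After event 0: A_seq=100 A_ack=7153 B_seq=7153 B_ack=100
After event 1: A_seq=195 A_ack=7153 B_seq=7153 B_ack=195
After event 2: A_seq=195 A_ack=7153 B_seq=7252 B_ack=195
After event 3: A_seq=195 A_ack=7153 B_seq=7390 B_ack=195
After event 4: A_seq=264 A_ack=7153 B_seq=7390 B_ack=264

Answer: 264 7153 7390 264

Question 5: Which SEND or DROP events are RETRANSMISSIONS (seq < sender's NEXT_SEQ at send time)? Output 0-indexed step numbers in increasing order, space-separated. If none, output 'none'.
Answer: none

Derivation:
Step 0: SEND seq=7000 -> fresh
Step 1: SEND seq=100 -> fresh
Step 2: DROP seq=7153 -> fresh
Step 3: SEND seq=7252 -> fresh
Step 4: SEND seq=195 -> fresh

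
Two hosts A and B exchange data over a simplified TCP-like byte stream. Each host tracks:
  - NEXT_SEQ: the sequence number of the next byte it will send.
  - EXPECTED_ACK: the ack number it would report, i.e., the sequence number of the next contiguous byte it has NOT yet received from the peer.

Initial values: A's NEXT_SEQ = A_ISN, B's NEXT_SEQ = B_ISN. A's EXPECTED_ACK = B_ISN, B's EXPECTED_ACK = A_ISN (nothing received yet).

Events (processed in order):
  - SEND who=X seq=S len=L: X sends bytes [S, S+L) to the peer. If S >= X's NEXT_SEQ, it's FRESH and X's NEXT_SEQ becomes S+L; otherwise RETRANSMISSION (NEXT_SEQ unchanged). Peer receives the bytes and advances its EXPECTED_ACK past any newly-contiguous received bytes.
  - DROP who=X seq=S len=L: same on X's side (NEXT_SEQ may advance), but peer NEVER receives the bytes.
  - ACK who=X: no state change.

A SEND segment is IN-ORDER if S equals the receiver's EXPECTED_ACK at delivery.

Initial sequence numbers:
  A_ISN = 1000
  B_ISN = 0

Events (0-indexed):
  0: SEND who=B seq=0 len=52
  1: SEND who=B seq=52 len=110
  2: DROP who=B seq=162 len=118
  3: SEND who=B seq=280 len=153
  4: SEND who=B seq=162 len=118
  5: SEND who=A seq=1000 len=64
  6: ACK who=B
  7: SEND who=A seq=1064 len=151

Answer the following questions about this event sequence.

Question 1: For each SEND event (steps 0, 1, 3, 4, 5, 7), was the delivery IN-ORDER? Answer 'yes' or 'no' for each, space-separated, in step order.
Step 0: SEND seq=0 -> in-order
Step 1: SEND seq=52 -> in-order
Step 3: SEND seq=280 -> out-of-order
Step 4: SEND seq=162 -> in-order
Step 5: SEND seq=1000 -> in-order
Step 7: SEND seq=1064 -> in-order

Answer: yes yes no yes yes yes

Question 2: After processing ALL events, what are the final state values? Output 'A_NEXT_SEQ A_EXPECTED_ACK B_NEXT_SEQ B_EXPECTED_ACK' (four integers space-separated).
Answer: 1215 433 433 1215

Derivation:
After event 0: A_seq=1000 A_ack=52 B_seq=52 B_ack=1000
After event 1: A_seq=1000 A_ack=162 B_seq=162 B_ack=1000
After event 2: A_seq=1000 A_ack=162 B_seq=280 B_ack=1000
After event 3: A_seq=1000 A_ack=162 B_seq=433 B_ack=1000
After event 4: A_seq=1000 A_ack=433 B_seq=433 B_ack=1000
After event 5: A_seq=1064 A_ack=433 B_seq=433 B_ack=1064
After event 6: A_seq=1064 A_ack=433 B_seq=433 B_ack=1064
After event 7: A_seq=1215 A_ack=433 B_seq=433 B_ack=1215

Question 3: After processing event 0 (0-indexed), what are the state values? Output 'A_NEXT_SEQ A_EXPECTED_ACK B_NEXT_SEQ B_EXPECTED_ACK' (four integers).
After event 0: A_seq=1000 A_ack=52 B_seq=52 B_ack=1000

1000 52 52 1000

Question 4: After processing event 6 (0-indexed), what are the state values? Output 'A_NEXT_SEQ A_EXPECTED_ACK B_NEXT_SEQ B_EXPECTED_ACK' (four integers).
After event 0: A_seq=1000 A_ack=52 B_seq=52 B_ack=1000
After event 1: A_seq=1000 A_ack=162 B_seq=162 B_ack=1000
After event 2: A_seq=1000 A_ack=162 B_seq=280 B_ack=1000
After event 3: A_seq=1000 A_ack=162 B_seq=433 B_ack=1000
After event 4: A_seq=1000 A_ack=433 B_seq=433 B_ack=1000
After event 5: A_seq=1064 A_ack=433 B_seq=433 B_ack=1064
After event 6: A_seq=1064 A_ack=433 B_seq=433 B_ack=1064

1064 433 433 1064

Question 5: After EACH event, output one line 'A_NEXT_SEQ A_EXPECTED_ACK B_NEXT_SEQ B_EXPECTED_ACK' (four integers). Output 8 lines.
1000 52 52 1000
1000 162 162 1000
1000 162 280 1000
1000 162 433 1000
1000 433 433 1000
1064 433 433 1064
1064 433 433 1064
1215 433 433 1215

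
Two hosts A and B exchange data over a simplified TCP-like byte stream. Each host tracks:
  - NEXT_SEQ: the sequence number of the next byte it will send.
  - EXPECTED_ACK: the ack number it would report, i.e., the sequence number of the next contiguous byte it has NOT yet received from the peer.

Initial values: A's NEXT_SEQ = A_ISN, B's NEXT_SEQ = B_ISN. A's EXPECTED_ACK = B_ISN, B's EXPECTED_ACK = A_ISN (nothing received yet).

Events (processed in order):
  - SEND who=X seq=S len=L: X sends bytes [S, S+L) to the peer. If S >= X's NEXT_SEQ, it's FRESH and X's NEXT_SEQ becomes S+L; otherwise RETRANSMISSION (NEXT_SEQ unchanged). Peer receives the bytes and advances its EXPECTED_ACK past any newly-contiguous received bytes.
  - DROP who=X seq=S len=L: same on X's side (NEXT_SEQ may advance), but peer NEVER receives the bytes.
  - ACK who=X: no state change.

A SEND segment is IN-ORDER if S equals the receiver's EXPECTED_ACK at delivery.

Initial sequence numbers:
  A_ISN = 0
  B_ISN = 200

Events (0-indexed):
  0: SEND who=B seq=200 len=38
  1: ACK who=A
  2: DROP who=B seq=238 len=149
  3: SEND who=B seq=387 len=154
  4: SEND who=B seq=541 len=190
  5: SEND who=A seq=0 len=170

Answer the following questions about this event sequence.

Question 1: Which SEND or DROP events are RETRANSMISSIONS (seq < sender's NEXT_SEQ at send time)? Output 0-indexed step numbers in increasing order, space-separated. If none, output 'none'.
Step 0: SEND seq=200 -> fresh
Step 2: DROP seq=238 -> fresh
Step 3: SEND seq=387 -> fresh
Step 4: SEND seq=541 -> fresh
Step 5: SEND seq=0 -> fresh

Answer: none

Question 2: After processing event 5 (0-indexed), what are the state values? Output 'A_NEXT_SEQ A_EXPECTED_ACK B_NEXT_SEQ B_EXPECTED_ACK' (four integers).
After event 0: A_seq=0 A_ack=238 B_seq=238 B_ack=0
After event 1: A_seq=0 A_ack=238 B_seq=238 B_ack=0
After event 2: A_seq=0 A_ack=238 B_seq=387 B_ack=0
After event 3: A_seq=0 A_ack=238 B_seq=541 B_ack=0
After event 4: A_seq=0 A_ack=238 B_seq=731 B_ack=0
After event 5: A_seq=170 A_ack=238 B_seq=731 B_ack=170

170 238 731 170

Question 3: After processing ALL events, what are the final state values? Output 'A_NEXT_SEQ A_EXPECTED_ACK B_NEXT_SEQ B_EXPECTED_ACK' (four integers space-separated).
Answer: 170 238 731 170

Derivation:
After event 0: A_seq=0 A_ack=238 B_seq=238 B_ack=0
After event 1: A_seq=0 A_ack=238 B_seq=238 B_ack=0
After event 2: A_seq=0 A_ack=238 B_seq=387 B_ack=0
After event 3: A_seq=0 A_ack=238 B_seq=541 B_ack=0
After event 4: A_seq=0 A_ack=238 B_seq=731 B_ack=0
After event 5: A_seq=170 A_ack=238 B_seq=731 B_ack=170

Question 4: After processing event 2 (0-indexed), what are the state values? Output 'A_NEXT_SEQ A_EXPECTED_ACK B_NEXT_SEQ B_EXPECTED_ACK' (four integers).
After event 0: A_seq=0 A_ack=238 B_seq=238 B_ack=0
After event 1: A_seq=0 A_ack=238 B_seq=238 B_ack=0
After event 2: A_seq=0 A_ack=238 B_seq=387 B_ack=0

0 238 387 0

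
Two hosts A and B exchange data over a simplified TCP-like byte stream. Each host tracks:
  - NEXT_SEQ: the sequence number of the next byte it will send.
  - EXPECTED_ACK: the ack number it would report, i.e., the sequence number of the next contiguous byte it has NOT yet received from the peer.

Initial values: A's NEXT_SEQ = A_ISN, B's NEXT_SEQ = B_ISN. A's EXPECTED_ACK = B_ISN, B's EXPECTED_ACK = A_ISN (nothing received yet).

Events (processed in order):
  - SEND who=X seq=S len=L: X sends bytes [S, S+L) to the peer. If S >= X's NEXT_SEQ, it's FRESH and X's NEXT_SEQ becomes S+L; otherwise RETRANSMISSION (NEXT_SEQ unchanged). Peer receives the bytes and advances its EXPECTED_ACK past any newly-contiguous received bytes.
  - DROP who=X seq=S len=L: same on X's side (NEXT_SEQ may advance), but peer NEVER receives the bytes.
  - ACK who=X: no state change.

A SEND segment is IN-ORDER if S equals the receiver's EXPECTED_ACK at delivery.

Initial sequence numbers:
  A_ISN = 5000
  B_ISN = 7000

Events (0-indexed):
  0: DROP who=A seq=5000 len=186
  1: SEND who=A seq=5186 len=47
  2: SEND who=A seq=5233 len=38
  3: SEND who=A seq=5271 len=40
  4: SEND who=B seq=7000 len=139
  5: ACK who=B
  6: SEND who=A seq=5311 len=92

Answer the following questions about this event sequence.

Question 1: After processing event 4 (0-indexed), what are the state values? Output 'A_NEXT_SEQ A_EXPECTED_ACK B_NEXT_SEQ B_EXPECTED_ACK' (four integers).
After event 0: A_seq=5186 A_ack=7000 B_seq=7000 B_ack=5000
After event 1: A_seq=5233 A_ack=7000 B_seq=7000 B_ack=5000
After event 2: A_seq=5271 A_ack=7000 B_seq=7000 B_ack=5000
After event 3: A_seq=5311 A_ack=7000 B_seq=7000 B_ack=5000
After event 4: A_seq=5311 A_ack=7139 B_seq=7139 B_ack=5000

5311 7139 7139 5000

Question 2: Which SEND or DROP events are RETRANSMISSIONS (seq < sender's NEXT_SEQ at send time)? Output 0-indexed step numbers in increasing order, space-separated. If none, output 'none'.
Answer: none

Derivation:
Step 0: DROP seq=5000 -> fresh
Step 1: SEND seq=5186 -> fresh
Step 2: SEND seq=5233 -> fresh
Step 3: SEND seq=5271 -> fresh
Step 4: SEND seq=7000 -> fresh
Step 6: SEND seq=5311 -> fresh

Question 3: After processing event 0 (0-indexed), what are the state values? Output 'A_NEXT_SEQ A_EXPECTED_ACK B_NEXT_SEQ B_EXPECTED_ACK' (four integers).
After event 0: A_seq=5186 A_ack=7000 B_seq=7000 B_ack=5000

5186 7000 7000 5000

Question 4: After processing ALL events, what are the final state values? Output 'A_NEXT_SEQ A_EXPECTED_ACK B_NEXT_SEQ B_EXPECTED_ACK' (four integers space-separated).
Answer: 5403 7139 7139 5000

Derivation:
After event 0: A_seq=5186 A_ack=7000 B_seq=7000 B_ack=5000
After event 1: A_seq=5233 A_ack=7000 B_seq=7000 B_ack=5000
After event 2: A_seq=5271 A_ack=7000 B_seq=7000 B_ack=5000
After event 3: A_seq=5311 A_ack=7000 B_seq=7000 B_ack=5000
After event 4: A_seq=5311 A_ack=7139 B_seq=7139 B_ack=5000
After event 5: A_seq=5311 A_ack=7139 B_seq=7139 B_ack=5000
After event 6: A_seq=5403 A_ack=7139 B_seq=7139 B_ack=5000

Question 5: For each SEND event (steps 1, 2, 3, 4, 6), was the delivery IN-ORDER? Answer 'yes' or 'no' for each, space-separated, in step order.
Step 1: SEND seq=5186 -> out-of-order
Step 2: SEND seq=5233 -> out-of-order
Step 3: SEND seq=5271 -> out-of-order
Step 4: SEND seq=7000 -> in-order
Step 6: SEND seq=5311 -> out-of-order

Answer: no no no yes no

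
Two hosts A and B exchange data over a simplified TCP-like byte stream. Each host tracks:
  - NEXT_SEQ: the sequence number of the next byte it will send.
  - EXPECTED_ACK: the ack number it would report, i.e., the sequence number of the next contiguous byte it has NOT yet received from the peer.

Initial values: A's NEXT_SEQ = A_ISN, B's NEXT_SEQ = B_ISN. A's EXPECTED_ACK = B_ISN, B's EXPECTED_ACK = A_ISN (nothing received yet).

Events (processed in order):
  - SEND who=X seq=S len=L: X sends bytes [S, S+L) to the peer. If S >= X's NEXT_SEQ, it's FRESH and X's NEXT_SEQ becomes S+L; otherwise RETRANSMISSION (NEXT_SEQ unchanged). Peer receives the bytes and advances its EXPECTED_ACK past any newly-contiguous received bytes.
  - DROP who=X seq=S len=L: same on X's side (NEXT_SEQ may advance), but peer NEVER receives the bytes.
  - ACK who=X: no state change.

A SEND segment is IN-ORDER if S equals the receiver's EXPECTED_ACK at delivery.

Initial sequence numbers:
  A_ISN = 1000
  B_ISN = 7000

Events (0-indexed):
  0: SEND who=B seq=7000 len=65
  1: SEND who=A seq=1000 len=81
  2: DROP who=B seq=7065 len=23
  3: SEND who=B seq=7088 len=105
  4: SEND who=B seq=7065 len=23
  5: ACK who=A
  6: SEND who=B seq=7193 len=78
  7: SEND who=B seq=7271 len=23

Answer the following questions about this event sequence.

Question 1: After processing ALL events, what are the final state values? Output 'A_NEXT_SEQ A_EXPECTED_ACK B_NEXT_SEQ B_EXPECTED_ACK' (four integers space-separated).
Answer: 1081 7294 7294 1081

Derivation:
After event 0: A_seq=1000 A_ack=7065 B_seq=7065 B_ack=1000
After event 1: A_seq=1081 A_ack=7065 B_seq=7065 B_ack=1081
After event 2: A_seq=1081 A_ack=7065 B_seq=7088 B_ack=1081
After event 3: A_seq=1081 A_ack=7065 B_seq=7193 B_ack=1081
After event 4: A_seq=1081 A_ack=7193 B_seq=7193 B_ack=1081
After event 5: A_seq=1081 A_ack=7193 B_seq=7193 B_ack=1081
After event 6: A_seq=1081 A_ack=7271 B_seq=7271 B_ack=1081
After event 7: A_seq=1081 A_ack=7294 B_seq=7294 B_ack=1081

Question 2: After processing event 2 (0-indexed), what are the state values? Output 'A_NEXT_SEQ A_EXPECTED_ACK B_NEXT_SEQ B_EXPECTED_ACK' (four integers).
After event 0: A_seq=1000 A_ack=7065 B_seq=7065 B_ack=1000
After event 1: A_seq=1081 A_ack=7065 B_seq=7065 B_ack=1081
After event 2: A_seq=1081 A_ack=7065 B_seq=7088 B_ack=1081

1081 7065 7088 1081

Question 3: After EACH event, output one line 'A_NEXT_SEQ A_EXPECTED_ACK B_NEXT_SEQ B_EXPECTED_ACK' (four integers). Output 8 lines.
1000 7065 7065 1000
1081 7065 7065 1081
1081 7065 7088 1081
1081 7065 7193 1081
1081 7193 7193 1081
1081 7193 7193 1081
1081 7271 7271 1081
1081 7294 7294 1081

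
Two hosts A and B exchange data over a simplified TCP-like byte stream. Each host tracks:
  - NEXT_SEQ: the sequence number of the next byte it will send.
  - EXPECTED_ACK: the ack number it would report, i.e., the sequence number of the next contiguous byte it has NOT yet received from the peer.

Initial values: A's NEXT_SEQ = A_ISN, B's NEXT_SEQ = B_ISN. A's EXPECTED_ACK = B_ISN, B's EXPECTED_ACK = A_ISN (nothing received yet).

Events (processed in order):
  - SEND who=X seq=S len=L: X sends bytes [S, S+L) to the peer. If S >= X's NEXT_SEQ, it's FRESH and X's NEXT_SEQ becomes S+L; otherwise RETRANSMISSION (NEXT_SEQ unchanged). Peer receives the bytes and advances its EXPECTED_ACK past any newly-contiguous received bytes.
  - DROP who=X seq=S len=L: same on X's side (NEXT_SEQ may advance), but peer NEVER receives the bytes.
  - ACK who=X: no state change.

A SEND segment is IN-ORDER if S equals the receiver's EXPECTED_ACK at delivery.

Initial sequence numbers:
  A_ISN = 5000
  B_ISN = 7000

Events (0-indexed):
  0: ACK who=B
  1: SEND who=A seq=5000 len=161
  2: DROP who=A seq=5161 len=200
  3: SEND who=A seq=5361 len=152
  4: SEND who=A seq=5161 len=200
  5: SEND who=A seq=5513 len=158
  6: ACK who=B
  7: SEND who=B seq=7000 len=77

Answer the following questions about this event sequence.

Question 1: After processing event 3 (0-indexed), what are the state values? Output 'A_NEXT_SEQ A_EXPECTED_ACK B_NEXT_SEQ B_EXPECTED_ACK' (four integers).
After event 0: A_seq=5000 A_ack=7000 B_seq=7000 B_ack=5000
After event 1: A_seq=5161 A_ack=7000 B_seq=7000 B_ack=5161
After event 2: A_seq=5361 A_ack=7000 B_seq=7000 B_ack=5161
After event 3: A_seq=5513 A_ack=7000 B_seq=7000 B_ack=5161

5513 7000 7000 5161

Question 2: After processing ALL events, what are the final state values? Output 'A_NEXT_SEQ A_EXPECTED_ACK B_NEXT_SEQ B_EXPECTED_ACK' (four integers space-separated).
Answer: 5671 7077 7077 5671

Derivation:
After event 0: A_seq=5000 A_ack=7000 B_seq=7000 B_ack=5000
After event 1: A_seq=5161 A_ack=7000 B_seq=7000 B_ack=5161
After event 2: A_seq=5361 A_ack=7000 B_seq=7000 B_ack=5161
After event 3: A_seq=5513 A_ack=7000 B_seq=7000 B_ack=5161
After event 4: A_seq=5513 A_ack=7000 B_seq=7000 B_ack=5513
After event 5: A_seq=5671 A_ack=7000 B_seq=7000 B_ack=5671
After event 6: A_seq=5671 A_ack=7000 B_seq=7000 B_ack=5671
After event 7: A_seq=5671 A_ack=7077 B_seq=7077 B_ack=5671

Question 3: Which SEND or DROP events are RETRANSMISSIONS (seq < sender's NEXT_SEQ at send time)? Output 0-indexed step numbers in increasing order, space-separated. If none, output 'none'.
Step 1: SEND seq=5000 -> fresh
Step 2: DROP seq=5161 -> fresh
Step 3: SEND seq=5361 -> fresh
Step 4: SEND seq=5161 -> retransmit
Step 5: SEND seq=5513 -> fresh
Step 7: SEND seq=7000 -> fresh

Answer: 4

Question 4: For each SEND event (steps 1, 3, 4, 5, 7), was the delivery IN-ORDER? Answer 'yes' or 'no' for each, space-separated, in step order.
Answer: yes no yes yes yes

Derivation:
Step 1: SEND seq=5000 -> in-order
Step 3: SEND seq=5361 -> out-of-order
Step 4: SEND seq=5161 -> in-order
Step 5: SEND seq=5513 -> in-order
Step 7: SEND seq=7000 -> in-order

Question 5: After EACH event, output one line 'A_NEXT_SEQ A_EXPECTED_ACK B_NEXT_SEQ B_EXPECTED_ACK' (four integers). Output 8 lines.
5000 7000 7000 5000
5161 7000 7000 5161
5361 7000 7000 5161
5513 7000 7000 5161
5513 7000 7000 5513
5671 7000 7000 5671
5671 7000 7000 5671
5671 7077 7077 5671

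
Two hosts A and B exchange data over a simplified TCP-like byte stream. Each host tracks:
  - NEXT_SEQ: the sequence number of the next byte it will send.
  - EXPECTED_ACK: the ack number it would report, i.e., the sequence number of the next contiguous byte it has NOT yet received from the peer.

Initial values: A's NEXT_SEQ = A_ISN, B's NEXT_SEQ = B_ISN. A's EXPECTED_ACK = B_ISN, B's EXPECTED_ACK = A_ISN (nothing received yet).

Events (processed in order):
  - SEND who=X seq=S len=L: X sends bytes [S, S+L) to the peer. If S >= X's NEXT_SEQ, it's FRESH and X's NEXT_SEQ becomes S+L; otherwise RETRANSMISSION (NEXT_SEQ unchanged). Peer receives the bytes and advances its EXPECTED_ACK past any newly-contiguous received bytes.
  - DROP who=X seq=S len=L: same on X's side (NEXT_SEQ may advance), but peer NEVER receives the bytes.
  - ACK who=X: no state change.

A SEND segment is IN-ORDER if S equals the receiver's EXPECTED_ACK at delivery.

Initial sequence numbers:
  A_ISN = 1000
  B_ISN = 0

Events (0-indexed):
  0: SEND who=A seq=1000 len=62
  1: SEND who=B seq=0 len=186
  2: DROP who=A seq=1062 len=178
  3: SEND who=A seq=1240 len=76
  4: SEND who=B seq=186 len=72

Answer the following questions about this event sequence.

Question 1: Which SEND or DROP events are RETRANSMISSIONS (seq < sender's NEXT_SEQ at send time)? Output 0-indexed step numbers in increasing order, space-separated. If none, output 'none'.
Step 0: SEND seq=1000 -> fresh
Step 1: SEND seq=0 -> fresh
Step 2: DROP seq=1062 -> fresh
Step 3: SEND seq=1240 -> fresh
Step 4: SEND seq=186 -> fresh

Answer: none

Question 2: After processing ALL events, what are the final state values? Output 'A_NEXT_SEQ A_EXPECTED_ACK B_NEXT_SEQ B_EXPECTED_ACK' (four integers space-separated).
Answer: 1316 258 258 1062

Derivation:
After event 0: A_seq=1062 A_ack=0 B_seq=0 B_ack=1062
After event 1: A_seq=1062 A_ack=186 B_seq=186 B_ack=1062
After event 2: A_seq=1240 A_ack=186 B_seq=186 B_ack=1062
After event 3: A_seq=1316 A_ack=186 B_seq=186 B_ack=1062
After event 4: A_seq=1316 A_ack=258 B_seq=258 B_ack=1062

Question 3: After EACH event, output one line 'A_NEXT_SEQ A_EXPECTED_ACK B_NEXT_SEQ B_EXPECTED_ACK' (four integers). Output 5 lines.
1062 0 0 1062
1062 186 186 1062
1240 186 186 1062
1316 186 186 1062
1316 258 258 1062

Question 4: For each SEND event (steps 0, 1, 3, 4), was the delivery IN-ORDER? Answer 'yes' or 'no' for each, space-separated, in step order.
Answer: yes yes no yes

Derivation:
Step 0: SEND seq=1000 -> in-order
Step 1: SEND seq=0 -> in-order
Step 3: SEND seq=1240 -> out-of-order
Step 4: SEND seq=186 -> in-order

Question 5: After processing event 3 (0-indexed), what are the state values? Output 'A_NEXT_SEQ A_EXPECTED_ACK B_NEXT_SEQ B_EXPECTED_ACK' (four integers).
After event 0: A_seq=1062 A_ack=0 B_seq=0 B_ack=1062
After event 1: A_seq=1062 A_ack=186 B_seq=186 B_ack=1062
After event 2: A_seq=1240 A_ack=186 B_seq=186 B_ack=1062
After event 3: A_seq=1316 A_ack=186 B_seq=186 B_ack=1062

1316 186 186 1062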